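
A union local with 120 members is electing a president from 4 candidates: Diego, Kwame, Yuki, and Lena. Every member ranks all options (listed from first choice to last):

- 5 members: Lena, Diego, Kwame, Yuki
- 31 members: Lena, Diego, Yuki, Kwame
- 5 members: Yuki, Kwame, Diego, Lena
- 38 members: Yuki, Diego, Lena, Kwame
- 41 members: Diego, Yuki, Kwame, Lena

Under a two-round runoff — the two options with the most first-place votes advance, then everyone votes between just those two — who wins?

Diego

Round 1 first-place votes: Diego 41, Kwame 0, Yuki 43, Lena 36.
Yuki and Diego advance.
Runoff: Yuki is preferred to Diego by 43 voters; Diego by 77.
Diego wins the runoff.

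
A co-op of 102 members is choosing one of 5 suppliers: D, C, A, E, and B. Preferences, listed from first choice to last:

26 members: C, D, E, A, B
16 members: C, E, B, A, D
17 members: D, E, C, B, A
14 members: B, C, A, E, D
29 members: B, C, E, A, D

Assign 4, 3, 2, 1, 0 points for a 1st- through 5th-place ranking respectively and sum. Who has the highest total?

D: 26·3 + 16·0 + 17·4 + 14·0 + 29·0 = 146
C: 26·4 + 16·4 + 17·2 + 14·3 + 29·3 = 331
A: 26·1 + 16·1 + 17·0 + 14·2 + 29·1 = 99
E: 26·2 + 16·3 + 17·3 + 14·1 + 29·2 = 223
B: 26·0 + 16·2 + 17·1 + 14·4 + 29·4 = 221
C has the highest Borda score (331).

C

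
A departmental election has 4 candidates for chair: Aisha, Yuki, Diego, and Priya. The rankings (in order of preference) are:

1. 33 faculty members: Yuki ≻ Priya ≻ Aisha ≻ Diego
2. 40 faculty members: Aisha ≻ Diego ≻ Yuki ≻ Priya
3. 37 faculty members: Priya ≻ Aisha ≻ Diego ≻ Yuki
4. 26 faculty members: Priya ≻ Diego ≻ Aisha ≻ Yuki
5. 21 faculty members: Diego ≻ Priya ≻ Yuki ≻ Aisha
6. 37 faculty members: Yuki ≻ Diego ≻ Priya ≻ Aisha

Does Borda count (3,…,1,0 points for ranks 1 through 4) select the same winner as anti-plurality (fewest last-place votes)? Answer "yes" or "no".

no

Borda — scores: Aisha 253, Yuki 271, Diego 306, Priya 334. Winner: Priya.
Anti-plurality — last-place votes: Aisha 58, Yuki 63, Diego 33, Priya 40. Winner: Diego.
The two methods disagree.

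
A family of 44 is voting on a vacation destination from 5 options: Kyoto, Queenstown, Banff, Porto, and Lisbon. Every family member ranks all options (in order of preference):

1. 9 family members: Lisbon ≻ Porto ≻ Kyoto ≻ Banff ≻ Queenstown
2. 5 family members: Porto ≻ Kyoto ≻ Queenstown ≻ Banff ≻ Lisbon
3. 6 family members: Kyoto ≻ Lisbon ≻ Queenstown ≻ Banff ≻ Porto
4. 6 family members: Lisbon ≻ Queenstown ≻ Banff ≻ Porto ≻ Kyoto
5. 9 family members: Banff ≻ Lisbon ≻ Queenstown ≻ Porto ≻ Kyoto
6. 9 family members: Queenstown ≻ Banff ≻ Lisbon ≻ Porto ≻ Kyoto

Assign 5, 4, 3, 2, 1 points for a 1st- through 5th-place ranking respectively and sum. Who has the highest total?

Lisbon

Kyoto: 9·3 + 5·4 + 6·5 + 6·1 + 9·1 + 9·1 = 101
Queenstown: 9·1 + 5·3 + 6·3 + 6·4 + 9·3 + 9·5 = 138
Banff: 9·2 + 5·2 + 6·2 + 6·3 + 9·5 + 9·4 = 139
Porto: 9·4 + 5·5 + 6·1 + 6·2 + 9·2 + 9·2 = 115
Lisbon: 9·5 + 5·1 + 6·4 + 6·5 + 9·4 + 9·3 = 167
Lisbon has the highest Borda score (167).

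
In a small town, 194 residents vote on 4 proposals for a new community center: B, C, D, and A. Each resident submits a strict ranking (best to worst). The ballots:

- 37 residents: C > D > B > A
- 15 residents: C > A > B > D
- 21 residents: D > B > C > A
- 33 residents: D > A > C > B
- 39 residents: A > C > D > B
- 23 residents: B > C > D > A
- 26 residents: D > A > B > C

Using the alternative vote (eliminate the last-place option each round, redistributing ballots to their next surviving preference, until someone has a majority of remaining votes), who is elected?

C

Round 1: B 23, C 52, D 80, A 39. Eliminate B.
Round 2: C 75, D 80, A 39. Eliminate A.
Round 3: C 114, D 80. C has a majority.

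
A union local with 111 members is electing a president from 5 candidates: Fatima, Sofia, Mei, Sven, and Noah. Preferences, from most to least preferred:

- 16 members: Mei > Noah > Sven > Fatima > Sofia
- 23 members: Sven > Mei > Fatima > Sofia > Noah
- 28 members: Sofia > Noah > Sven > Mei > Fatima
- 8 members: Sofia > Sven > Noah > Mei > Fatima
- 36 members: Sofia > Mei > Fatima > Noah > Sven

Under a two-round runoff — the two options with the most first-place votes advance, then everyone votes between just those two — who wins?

Sofia

Round 1 first-place votes: Fatima 0, Sofia 72, Mei 16, Sven 23, Noah 0.
Sofia and Sven advance.
Runoff: Sofia is preferred to Sven by 72 voters; Sven by 39.
Sofia wins the runoff.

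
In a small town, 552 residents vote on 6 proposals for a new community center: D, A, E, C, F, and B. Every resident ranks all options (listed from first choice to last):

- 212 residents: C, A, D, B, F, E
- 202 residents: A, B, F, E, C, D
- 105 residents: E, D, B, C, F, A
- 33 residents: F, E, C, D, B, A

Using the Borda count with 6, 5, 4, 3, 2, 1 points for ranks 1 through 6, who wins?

D: 212·4 + 202·1 + 105·5 + 33·3 = 1674
A: 212·5 + 202·6 + 105·1 + 33·1 = 2410
E: 212·1 + 202·3 + 105·6 + 33·5 = 1613
C: 212·6 + 202·2 + 105·3 + 33·4 = 2123
F: 212·2 + 202·4 + 105·2 + 33·6 = 1640
B: 212·3 + 202·5 + 105·4 + 33·2 = 2132
A has the highest Borda score (2410).

A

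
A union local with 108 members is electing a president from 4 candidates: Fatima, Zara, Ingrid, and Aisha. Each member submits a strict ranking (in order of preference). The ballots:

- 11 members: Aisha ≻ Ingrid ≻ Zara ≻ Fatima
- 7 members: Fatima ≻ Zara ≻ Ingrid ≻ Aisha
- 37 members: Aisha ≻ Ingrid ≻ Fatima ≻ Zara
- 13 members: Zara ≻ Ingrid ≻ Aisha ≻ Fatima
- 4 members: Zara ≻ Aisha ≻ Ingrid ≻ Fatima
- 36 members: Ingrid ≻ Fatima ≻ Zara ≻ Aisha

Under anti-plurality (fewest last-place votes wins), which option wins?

Ingrid

Last-place votes: Fatima 28, Zara 37, Ingrid 0, Aisha 43.
Ingrid is ranked last by the fewest voters, so Ingrid wins.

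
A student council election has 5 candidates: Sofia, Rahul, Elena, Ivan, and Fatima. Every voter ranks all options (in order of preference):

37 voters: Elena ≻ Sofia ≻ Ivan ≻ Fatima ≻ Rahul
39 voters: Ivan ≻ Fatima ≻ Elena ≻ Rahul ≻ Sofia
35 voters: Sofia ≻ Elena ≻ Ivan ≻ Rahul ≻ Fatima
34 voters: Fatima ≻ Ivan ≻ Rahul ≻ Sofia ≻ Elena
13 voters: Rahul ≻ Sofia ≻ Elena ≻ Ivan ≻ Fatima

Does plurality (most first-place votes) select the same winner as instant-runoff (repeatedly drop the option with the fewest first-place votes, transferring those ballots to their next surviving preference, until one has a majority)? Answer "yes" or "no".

no

Plurality — first-place votes: Sofia 35, Rahul 13, Elena 37, Ivan 39, Fatima 34. Winner: Ivan.
Instant-runoff — R1 Sofia 35, Rahul 13, Elena 37, Ivan 39, Fatima 34 (Rahul out); R2 Sofia 48, Elena 37, Ivan 39, Fatima 34 (Fatima out); R3 Sofia 48, Elena 37, Ivan 73 (Elena out); R4 Sofia 85, Ivan 73 (Sofia winner). Winner: Sofia.
The two methods disagree.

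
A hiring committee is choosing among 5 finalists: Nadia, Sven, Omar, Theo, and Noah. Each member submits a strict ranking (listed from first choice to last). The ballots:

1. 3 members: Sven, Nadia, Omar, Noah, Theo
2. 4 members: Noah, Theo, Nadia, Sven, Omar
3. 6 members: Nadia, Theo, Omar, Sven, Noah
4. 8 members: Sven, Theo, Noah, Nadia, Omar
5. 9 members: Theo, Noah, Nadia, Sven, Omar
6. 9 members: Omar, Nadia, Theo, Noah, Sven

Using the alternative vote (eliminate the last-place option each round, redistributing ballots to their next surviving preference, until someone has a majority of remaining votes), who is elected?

Theo

Round 1: Nadia 6, Sven 11, Omar 9, Theo 9, Noah 4. Eliminate Noah.
Round 2: Nadia 6, Sven 11, Omar 9, Theo 13. Eliminate Nadia.
Round 3: Sven 11, Omar 9, Theo 19. Eliminate Omar.
Round 4: Sven 11, Theo 28. Theo has a majority.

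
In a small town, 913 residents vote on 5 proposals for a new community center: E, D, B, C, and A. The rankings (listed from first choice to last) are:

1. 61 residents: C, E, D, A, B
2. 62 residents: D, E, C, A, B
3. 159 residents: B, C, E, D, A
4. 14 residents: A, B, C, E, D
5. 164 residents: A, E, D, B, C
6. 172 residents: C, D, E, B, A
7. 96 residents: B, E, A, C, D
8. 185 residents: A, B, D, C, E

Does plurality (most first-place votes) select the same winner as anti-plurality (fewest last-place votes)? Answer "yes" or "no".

Plurality — first-place votes: E 0, D 62, B 255, C 233, A 363. Winner: A.
Anti-plurality — last-place votes: E 185, D 110, B 123, C 164, A 331. Winner: D.
The two methods disagree.

no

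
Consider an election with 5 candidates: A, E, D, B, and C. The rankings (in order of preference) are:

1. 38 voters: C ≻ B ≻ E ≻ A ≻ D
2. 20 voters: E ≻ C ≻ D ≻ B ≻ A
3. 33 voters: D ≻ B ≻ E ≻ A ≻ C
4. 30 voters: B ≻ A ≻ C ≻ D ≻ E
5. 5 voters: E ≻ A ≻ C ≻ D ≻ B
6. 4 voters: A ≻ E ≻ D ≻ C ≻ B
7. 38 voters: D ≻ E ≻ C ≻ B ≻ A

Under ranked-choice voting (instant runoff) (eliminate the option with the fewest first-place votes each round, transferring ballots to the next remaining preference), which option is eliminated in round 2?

Round 1: A 4, E 25, D 71, B 30, C 38. Eliminate A.
Round 2: E 29, D 71, B 30, C 38. Eliminate E.

E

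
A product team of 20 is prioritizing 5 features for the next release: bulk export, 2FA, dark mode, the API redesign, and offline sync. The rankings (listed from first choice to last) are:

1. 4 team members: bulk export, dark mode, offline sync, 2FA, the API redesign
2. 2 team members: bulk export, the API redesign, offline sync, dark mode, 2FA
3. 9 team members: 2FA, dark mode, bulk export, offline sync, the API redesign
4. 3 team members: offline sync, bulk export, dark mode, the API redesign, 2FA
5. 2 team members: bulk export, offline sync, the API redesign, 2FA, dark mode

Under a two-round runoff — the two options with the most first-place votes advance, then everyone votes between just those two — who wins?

Round 1 first-place votes: bulk export 8, 2FA 9, dark mode 0, the API redesign 0, offline sync 3.
2FA and bulk export advance.
Runoff: 2FA is preferred to bulk export by 9 voters; bulk export by 11.
bulk export wins the runoff.

bulk export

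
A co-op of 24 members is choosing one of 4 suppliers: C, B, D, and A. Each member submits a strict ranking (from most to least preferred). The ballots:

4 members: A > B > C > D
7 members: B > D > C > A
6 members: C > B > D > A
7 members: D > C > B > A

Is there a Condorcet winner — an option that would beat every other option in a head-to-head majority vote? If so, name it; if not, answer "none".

none

Checking pairwise contests:
D beats C 14–10.
C beats B 13–11.
B beats D 17–7.
C beats A 20–4.
Every option loses at least one head-to-head, so there is no Condorcet winner.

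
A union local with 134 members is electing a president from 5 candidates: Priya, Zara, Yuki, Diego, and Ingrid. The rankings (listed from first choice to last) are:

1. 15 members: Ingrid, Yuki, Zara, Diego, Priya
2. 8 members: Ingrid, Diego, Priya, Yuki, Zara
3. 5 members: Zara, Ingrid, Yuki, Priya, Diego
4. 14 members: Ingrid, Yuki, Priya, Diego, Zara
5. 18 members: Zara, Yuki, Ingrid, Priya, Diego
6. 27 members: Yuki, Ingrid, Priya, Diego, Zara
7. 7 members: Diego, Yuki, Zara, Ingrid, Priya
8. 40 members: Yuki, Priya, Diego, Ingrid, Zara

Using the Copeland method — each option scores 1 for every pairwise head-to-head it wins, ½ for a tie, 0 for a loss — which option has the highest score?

Priya: beats Zara and Diego; loses to Yuki and Ingrid → score 2.
Zara: loses to Priya, Yuki, Diego, and Ingrid → score 0.
Yuki: beats Priya, Zara, Diego, and Ingrid → score 4.
Diego: beats Zara; loses to Priya, Yuki, and Ingrid → score 1.
Ingrid: beats Priya, Zara, and Diego; loses to Yuki → score 3.
Yuki has the best pairwise record.

Yuki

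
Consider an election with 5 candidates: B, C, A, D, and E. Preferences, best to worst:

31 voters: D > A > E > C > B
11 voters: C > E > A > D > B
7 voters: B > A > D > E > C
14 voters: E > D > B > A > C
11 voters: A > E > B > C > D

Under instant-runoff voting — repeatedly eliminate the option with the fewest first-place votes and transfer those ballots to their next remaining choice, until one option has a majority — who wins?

Round 1: B 7, C 11, A 11, D 31, E 14. Eliminate B.
Round 2: C 11, A 18, D 31, E 14. Eliminate C.
Round 3: A 18, D 31, E 25. Eliminate A.
Round 4: D 38, E 36. D has a majority.

D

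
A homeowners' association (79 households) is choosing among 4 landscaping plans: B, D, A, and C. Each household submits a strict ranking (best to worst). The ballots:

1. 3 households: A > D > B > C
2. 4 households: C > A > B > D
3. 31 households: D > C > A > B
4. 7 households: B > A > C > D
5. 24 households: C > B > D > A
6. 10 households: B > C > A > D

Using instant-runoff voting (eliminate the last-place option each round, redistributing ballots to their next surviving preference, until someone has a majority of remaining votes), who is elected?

C

Round 1: B 17, D 31, A 3, C 28. Eliminate A.
Round 2: B 17, D 34, C 28. Eliminate B.
Round 3: D 34, C 45. C has a majority.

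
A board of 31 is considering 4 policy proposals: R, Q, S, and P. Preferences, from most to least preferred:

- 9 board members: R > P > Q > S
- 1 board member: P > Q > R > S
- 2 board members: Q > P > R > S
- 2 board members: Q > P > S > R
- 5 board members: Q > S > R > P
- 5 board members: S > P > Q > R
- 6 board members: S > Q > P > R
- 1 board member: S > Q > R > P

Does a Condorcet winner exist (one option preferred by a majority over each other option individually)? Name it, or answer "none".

Q

Q vs R: 22–9 for Q.
Q vs S: 19–12 for Q.
Q vs P: 16–15 for Q.
Q beats every other option head-to-head.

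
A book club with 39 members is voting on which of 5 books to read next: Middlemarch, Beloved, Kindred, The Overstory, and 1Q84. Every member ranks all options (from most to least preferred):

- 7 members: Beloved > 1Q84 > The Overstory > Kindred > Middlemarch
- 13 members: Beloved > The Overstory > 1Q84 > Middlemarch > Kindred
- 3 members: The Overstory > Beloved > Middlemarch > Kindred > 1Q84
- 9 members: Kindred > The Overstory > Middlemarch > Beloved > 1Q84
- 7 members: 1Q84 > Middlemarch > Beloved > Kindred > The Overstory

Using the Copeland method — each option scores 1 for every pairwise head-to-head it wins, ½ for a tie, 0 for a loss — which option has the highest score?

Middlemarch: beats Kindred; loses to Beloved, The Overstory, and 1Q84 → score 1.
Beloved: beats Middlemarch, Kindred, The Overstory, and 1Q84 → score 4.
Kindred: loses to Middlemarch, Beloved, The Overstory, and 1Q84 → score 0.
The Overstory: beats Middlemarch, Kindred, and 1Q84; loses to Beloved → score 3.
1Q84: beats Middlemarch and Kindred; loses to Beloved and The Overstory → score 2.
Beloved has the best pairwise record.

Beloved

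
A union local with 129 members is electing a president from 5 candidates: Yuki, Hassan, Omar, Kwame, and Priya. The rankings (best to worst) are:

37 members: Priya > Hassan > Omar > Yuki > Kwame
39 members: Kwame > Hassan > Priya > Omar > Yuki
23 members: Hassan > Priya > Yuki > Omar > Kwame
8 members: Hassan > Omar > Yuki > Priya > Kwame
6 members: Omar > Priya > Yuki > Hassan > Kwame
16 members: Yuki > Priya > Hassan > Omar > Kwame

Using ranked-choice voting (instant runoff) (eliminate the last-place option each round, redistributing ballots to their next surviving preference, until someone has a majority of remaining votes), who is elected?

Priya

Round 1: Yuki 16, Hassan 31, Omar 6, Kwame 39, Priya 37. Eliminate Omar.
Round 2: Yuki 16, Hassan 31, Kwame 39, Priya 43. Eliminate Yuki.
Round 3: Hassan 31, Kwame 39, Priya 59. Eliminate Hassan.
Round 4: Kwame 39, Priya 90. Priya has a majority.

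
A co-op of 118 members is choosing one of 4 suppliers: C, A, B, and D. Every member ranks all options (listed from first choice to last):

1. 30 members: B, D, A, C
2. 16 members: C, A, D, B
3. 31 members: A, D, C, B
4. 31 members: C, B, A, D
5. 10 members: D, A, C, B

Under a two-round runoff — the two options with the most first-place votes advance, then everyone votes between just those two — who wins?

A

Round 1 first-place votes: C 47, A 31, B 30, D 10.
C and A advance.
Runoff: C is preferred to A by 47 voters; A by 71.
A wins the runoff.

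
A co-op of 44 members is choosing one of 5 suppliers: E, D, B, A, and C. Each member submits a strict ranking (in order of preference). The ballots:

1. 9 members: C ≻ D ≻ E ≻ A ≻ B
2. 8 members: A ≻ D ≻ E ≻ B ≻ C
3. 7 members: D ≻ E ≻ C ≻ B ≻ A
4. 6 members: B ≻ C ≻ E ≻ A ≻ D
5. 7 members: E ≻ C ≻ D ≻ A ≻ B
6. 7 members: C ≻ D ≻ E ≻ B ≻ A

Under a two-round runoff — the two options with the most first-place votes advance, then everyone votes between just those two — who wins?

Round 1 first-place votes: E 7, D 7, B 6, A 8, C 16.
C and A advance.
Runoff: C is preferred to A by 36 voters; A by 8.
C wins the runoff.

C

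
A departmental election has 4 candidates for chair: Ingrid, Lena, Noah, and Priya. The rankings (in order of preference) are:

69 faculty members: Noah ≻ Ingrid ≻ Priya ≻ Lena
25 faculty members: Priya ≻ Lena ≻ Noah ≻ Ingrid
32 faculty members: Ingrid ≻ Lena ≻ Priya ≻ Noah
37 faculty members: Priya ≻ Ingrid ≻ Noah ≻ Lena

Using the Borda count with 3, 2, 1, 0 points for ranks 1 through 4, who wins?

Ingrid: 69·2 + 25·0 + 32·3 + 37·2 = 308
Lena: 69·0 + 25·2 + 32·2 + 37·0 = 114
Noah: 69·3 + 25·1 + 32·0 + 37·1 = 269
Priya: 69·1 + 25·3 + 32·1 + 37·3 = 287
Ingrid has the highest Borda score (308).

Ingrid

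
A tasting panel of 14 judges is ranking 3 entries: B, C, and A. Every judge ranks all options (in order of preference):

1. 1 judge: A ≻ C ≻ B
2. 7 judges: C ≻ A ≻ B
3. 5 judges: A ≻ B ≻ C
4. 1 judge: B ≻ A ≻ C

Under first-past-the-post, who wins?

First-place votes: B 1, C 7, A 6.
C has the most first-place votes.

C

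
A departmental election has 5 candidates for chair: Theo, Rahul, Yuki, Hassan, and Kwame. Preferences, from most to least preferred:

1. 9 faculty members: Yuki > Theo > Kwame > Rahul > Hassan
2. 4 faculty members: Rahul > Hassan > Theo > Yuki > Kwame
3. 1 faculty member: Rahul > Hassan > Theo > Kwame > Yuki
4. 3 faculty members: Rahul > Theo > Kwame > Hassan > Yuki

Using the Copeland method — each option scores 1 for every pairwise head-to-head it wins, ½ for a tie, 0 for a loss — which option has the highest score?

Yuki

Theo: beats Rahul, Hassan, and Kwame; loses to Yuki → score 3.
Rahul: beats Hassan; loses to Theo, Yuki, and Kwame → score 1.
Yuki: beats Theo, Rahul, Hassan, and Kwame → score 4.
Hassan: loses to Theo, Rahul, Yuki, and Kwame → score 0.
Kwame: beats Rahul and Hassan; loses to Theo and Yuki → score 2.
Yuki has the best pairwise record.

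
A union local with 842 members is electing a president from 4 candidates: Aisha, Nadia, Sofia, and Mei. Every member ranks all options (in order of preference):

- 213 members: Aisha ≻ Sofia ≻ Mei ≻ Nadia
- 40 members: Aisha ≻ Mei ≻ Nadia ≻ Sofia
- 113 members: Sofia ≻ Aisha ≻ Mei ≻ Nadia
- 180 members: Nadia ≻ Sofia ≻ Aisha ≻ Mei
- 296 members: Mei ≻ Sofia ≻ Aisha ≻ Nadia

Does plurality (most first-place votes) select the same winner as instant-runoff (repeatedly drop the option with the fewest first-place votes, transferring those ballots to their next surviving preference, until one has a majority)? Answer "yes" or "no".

no

Plurality — first-place votes: Aisha 253, Nadia 180, Sofia 113, Mei 296. Winner: Mei.
Instant-runoff — R1 Aisha 253, Nadia 180, Sofia 113, Mei 296 (Sofia out); R2 Aisha 366, Nadia 180, Mei 296 (Nadia out); R3 Aisha 546, Mei 296 (Aisha winner). Winner: Aisha.
The two methods disagree.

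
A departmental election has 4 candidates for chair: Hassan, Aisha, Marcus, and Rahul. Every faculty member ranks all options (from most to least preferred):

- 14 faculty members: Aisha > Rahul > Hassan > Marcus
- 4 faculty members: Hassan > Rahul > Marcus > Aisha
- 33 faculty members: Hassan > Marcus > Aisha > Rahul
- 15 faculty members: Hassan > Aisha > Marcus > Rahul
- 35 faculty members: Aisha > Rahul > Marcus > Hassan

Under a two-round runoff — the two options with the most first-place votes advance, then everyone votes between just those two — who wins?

Round 1 first-place votes: Hassan 52, Aisha 49, Marcus 0, Rahul 0.
Hassan and Aisha advance.
Runoff: Hassan is preferred to Aisha by 52 voters; Aisha by 49.
Hassan wins the runoff.

Hassan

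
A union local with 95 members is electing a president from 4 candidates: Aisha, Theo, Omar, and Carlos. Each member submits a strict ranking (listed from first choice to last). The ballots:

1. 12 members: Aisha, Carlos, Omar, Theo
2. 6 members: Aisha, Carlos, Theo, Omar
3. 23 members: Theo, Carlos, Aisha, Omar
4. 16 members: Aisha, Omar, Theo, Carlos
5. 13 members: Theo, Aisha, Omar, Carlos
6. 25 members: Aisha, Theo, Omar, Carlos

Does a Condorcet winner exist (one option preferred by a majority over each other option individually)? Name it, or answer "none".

Aisha

Aisha vs Theo: 59–36 for Aisha.
Aisha vs Omar: 95–0 for Aisha.
Aisha vs Carlos: 72–23 for Aisha.
Aisha beats every other option head-to-head.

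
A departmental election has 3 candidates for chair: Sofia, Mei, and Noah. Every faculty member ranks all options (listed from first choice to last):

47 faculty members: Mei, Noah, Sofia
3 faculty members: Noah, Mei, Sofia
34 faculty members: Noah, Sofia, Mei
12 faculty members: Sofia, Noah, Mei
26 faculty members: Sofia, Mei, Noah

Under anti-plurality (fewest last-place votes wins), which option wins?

Last-place votes: Sofia 50, Mei 46, Noah 26.
Noah is ranked last by the fewest voters, so Noah wins.

Noah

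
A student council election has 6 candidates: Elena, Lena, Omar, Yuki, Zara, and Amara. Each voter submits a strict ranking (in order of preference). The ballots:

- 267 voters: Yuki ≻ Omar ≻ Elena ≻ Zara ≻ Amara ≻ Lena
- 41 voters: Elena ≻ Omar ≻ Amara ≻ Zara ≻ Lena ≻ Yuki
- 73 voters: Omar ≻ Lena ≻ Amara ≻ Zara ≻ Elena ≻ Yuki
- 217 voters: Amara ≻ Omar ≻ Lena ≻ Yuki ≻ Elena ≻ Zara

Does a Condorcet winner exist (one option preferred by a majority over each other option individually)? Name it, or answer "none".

Omar vs Elena: 557–41 for Omar.
Omar vs Lena: 598–0 for Omar.
Omar vs Yuki: 331–267 for Omar.
Omar vs Zara: 598–0 for Omar.
Omar vs Amara: 381–217 for Omar.
Omar beats every other option head-to-head.

Omar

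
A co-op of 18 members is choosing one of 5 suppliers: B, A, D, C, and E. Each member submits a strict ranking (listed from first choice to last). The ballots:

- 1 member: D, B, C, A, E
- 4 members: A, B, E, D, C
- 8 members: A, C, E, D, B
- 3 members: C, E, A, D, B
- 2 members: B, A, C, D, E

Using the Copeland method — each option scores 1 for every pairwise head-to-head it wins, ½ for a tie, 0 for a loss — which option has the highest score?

A

B: loses to A, D, C, and E → score 0.
A: beats B, D, C, and E → score 4.
D: beats B; loses to A, C, and E → score 1.
C: beats B, D, and E; loses to A → score 3.
E: beats B and D; loses to A and C → score 2.
A has the best pairwise record.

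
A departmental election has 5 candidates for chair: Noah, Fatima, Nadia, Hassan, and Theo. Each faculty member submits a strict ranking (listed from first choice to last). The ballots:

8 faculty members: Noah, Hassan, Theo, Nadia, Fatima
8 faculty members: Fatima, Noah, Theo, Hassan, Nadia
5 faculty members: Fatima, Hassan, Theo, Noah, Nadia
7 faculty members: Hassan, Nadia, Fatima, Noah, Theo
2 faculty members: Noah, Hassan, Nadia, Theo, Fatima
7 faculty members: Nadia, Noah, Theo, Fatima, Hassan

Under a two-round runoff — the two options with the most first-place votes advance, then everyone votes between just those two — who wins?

Fatima

Round 1 first-place votes: Noah 10, Fatima 13, Nadia 7, Hassan 7, Theo 0.
Fatima and Noah advance.
Runoff: Fatima is preferred to Noah by 20 voters; Noah by 17.
Fatima wins the runoff.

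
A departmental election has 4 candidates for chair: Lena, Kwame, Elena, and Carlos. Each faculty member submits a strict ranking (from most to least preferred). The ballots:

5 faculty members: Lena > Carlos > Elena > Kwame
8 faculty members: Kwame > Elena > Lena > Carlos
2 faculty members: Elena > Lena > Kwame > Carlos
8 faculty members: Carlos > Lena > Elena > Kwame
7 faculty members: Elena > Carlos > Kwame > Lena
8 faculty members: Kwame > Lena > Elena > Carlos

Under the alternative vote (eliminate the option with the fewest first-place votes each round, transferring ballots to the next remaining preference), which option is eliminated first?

Lena

Round 1: Lena 5, Kwame 16, Elena 9, Carlos 8. Eliminate Lena.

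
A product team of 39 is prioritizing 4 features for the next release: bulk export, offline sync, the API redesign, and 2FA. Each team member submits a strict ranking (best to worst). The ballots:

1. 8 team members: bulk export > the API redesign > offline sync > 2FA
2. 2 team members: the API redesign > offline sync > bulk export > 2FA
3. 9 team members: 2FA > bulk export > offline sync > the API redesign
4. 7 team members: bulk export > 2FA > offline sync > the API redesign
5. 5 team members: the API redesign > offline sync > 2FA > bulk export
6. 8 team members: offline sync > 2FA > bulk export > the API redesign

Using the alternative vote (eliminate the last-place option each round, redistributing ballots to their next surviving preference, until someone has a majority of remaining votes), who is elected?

bulk export

Round 1: bulk export 15, offline sync 8, the API redesign 7, 2FA 9. Eliminate the API redesign.
Round 2: bulk export 15, offline sync 15, 2FA 9. Eliminate 2FA.
Round 3: bulk export 24, offline sync 15. Bulk export has a majority.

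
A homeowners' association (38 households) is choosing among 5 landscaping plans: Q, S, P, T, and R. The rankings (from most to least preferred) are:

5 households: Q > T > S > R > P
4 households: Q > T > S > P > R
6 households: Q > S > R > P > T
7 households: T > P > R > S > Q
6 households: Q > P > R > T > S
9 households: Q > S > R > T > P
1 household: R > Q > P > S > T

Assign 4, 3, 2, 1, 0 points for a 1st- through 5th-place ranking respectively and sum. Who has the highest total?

Q: 5·4 + 4·4 + 6·4 + 7·0 + 6·4 + 9·4 + 1·3 = 123
S: 5·2 + 4·2 + 6·3 + 7·1 + 6·0 + 9·3 + 1·1 = 71
P: 5·0 + 4·1 + 6·1 + 7·3 + 6·3 + 9·0 + 1·2 = 51
T: 5·3 + 4·3 + 6·0 + 7·4 + 6·1 + 9·1 + 1·0 = 70
R: 5·1 + 4·0 + 6·2 + 7·2 + 6·2 + 9·2 + 1·4 = 65
Q has the highest Borda score (123).

Q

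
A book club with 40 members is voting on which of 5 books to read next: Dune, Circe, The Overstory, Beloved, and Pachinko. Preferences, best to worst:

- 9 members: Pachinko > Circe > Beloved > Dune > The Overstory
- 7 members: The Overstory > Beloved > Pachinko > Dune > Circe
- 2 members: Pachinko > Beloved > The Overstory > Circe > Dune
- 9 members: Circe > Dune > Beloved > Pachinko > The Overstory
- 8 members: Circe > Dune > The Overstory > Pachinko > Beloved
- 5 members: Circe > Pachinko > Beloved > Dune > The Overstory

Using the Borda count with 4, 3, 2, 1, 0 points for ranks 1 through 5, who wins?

Circe

Dune: 9·1 + 7·1 + 2·0 + 9·3 + 8·3 + 5·1 = 72
Circe: 9·3 + 7·0 + 2·1 + 9·4 + 8·4 + 5·4 = 117
The Overstory: 9·0 + 7·4 + 2·2 + 9·0 + 8·2 + 5·0 = 48
Beloved: 9·2 + 7·3 + 2·3 + 9·2 + 8·0 + 5·2 = 73
Pachinko: 9·4 + 7·2 + 2·4 + 9·1 + 8·1 + 5·3 = 90
Circe has the highest Borda score (117).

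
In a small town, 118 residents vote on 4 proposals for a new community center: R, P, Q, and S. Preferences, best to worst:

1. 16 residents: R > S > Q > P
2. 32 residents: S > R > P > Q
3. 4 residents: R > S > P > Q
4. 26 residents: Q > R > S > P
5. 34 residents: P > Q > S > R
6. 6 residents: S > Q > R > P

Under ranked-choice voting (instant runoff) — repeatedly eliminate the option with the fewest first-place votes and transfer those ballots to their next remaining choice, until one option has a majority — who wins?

Round 1: R 20, P 34, Q 26, S 38. Eliminate R.
Round 2: P 34, Q 26, S 58. Eliminate Q.
Round 3: P 34, S 84. S has a majority.

S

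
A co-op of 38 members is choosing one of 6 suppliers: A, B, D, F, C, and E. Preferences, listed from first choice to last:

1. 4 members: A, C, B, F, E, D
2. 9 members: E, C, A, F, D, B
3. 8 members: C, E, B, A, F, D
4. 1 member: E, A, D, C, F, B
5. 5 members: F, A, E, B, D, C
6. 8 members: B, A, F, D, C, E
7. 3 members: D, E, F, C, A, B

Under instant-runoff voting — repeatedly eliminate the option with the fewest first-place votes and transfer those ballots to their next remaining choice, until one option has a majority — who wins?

C

Round 1: A 4, B 8, D 3, F 5, C 8, E 10. Eliminate D.
Round 2: A 4, B 8, F 5, C 8, E 13. Eliminate A.
Round 3: B 8, F 5, C 12, E 13. Eliminate F.
Round 4: B 8, C 12, E 18. Eliminate B.
Round 5: C 20, E 18. C has a majority.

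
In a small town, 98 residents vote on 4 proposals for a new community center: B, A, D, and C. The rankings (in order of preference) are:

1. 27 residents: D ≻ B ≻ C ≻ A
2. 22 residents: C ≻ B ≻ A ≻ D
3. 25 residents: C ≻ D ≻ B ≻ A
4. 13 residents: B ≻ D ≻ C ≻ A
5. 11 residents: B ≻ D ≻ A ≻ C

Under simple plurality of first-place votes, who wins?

C

First-place votes: B 24, A 0, D 27, C 47.
C has the most first-place votes.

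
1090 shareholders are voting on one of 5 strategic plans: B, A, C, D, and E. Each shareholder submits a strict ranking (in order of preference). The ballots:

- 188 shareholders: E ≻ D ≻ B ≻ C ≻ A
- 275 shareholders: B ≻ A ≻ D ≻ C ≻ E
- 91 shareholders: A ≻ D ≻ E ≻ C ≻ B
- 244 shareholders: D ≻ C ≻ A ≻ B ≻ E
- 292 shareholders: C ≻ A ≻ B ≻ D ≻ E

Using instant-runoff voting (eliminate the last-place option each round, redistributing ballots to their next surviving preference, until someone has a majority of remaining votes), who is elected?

Round 1: B 275, A 91, C 292, D 244, E 188. Eliminate A.
Round 2: B 275, C 292, D 335, E 188. Eliminate E.
Round 3: B 275, C 292, D 523. Eliminate B.
Round 4: C 292, D 798. D has a majority.

D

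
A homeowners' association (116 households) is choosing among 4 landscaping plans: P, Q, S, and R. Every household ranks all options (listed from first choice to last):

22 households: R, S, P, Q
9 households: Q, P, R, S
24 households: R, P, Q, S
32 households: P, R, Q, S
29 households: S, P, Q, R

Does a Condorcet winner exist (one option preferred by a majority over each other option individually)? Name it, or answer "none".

P

P vs Q: 107–9 for P.
P vs S: 65–51 for P.
P vs R: 70–46 for P.
P beats every other option head-to-head.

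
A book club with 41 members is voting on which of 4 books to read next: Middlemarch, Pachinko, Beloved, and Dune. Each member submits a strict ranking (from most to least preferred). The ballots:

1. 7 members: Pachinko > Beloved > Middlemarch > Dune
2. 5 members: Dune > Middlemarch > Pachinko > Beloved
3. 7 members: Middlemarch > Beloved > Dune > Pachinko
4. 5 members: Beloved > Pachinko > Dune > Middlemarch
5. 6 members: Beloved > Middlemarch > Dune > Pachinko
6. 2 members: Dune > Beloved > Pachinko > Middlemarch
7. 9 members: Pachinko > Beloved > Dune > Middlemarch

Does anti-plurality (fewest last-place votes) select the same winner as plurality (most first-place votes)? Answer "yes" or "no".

Anti-plurality — last-place votes: Middlemarch 16, Pachinko 13, Beloved 5, Dune 7. Winner: Beloved.
Plurality — first-place votes: Middlemarch 7, Pachinko 16, Beloved 11, Dune 7. Winner: Pachinko.
The two methods disagree.

no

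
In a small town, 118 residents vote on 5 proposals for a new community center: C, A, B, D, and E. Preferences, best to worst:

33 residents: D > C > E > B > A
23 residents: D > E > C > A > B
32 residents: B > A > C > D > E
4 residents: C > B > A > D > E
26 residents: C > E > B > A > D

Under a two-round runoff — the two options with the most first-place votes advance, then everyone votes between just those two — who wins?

B

Round 1 first-place votes: C 30, A 0, B 32, D 56, E 0.
D and B advance.
Runoff: D is preferred to B by 56 voters; B by 62.
B wins the runoff.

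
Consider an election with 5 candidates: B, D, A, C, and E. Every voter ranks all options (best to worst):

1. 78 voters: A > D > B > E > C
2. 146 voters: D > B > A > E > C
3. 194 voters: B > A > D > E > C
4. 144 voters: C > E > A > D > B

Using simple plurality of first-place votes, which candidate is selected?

B

First-place votes: B 194, D 146, A 78, C 144, E 0.
B has the most first-place votes.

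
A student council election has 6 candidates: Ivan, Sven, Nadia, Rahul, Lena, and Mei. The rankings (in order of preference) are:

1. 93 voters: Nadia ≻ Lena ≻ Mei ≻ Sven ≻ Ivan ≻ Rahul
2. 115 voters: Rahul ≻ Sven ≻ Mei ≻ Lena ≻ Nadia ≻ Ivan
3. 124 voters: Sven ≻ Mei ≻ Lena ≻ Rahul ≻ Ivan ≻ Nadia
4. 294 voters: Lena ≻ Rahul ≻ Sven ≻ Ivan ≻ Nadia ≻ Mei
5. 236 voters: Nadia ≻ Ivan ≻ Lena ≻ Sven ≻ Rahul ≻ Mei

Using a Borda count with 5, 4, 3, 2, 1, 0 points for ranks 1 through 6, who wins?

Ivan: 93·1 + 115·0 + 124·1 + 294·2 + 236·4 = 1749
Sven: 93·2 + 115·4 + 124·5 + 294·3 + 236·2 = 2620
Nadia: 93·5 + 115·1 + 124·0 + 294·1 + 236·5 = 2054
Rahul: 93·0 + 115·5 + 124·2 + 294·4 + 236·1 = 2235
Lena: 93·4 + 115·2 + 124·3 + 294·5 + 236·3 = 3152
Mei: 93·3 + 115·3 + 124·4 + 294·0 + 236·0 = 1120
Lena has the highest Borda score (3152).

Lena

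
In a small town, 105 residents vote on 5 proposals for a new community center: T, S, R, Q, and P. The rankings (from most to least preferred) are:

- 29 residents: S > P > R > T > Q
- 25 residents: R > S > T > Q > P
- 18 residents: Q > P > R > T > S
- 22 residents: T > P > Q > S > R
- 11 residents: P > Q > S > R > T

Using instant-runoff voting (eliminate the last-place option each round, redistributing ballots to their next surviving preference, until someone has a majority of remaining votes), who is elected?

Round 1: T 22, S 29, R 25, Q 18, P 11. Eliminate P.
Round 2: T 22, S 29, R 25, Q 29. Eliminate T.
Round 3: S 29, R 25, Q 51. Eliminate R.
Round 4: S 54, Q 51. S has a majority.

S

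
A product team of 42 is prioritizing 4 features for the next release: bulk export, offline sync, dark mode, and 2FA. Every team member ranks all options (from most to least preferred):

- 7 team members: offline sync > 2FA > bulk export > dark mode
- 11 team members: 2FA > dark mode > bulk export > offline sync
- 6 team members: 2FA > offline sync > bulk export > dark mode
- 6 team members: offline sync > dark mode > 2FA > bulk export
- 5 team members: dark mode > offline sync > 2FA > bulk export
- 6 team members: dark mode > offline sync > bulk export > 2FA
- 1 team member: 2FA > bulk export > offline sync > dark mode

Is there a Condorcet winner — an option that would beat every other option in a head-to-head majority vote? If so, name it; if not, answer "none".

Checking pairwise contests:
offline sync beats bulk export 30–12.
dark mode beats offline sync 22–20.
2FA beats dark mode 25–17.
offline sync beats 2FA 24–18.
Every option loses at least one head-to-head, so there is no Condorcet winner.

none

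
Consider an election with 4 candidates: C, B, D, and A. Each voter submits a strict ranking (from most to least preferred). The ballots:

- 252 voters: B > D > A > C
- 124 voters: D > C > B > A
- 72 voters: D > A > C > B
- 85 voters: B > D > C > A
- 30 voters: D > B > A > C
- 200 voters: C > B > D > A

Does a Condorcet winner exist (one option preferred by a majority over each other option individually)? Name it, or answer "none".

none

Checking pairwise contests:
D beats C 563–200.
C beats B 396–367.
B beats D 537–226.
C beats A 409–354.
Every option loses at least one head-to-head, so there is no Condorcet winner.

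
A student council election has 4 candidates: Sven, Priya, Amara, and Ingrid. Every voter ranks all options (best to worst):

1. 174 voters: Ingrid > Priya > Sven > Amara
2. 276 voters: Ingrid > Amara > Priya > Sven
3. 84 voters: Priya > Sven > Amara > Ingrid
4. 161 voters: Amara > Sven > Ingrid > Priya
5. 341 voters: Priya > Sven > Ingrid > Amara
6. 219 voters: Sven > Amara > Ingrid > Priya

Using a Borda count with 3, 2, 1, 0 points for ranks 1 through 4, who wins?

Ingrid

Sven: 174·1 + 276·0 + 84·2 + 161·2 + 341·2 + 219·3 = 2003
Priya: 174·2 + 276·1 + 84·3 + 161·0 + 341·3 + 219·0 = 1899
Amara: 174·0 + 276·2 + 84·1 + 161·3 + 341·0 + 219·2 = 1557
Ingrid: 174·3 + 276·3 + 84·0 + 161·1 + 341·1 + 219·1 = 2071
Ingrid has the highest Borda score (2071).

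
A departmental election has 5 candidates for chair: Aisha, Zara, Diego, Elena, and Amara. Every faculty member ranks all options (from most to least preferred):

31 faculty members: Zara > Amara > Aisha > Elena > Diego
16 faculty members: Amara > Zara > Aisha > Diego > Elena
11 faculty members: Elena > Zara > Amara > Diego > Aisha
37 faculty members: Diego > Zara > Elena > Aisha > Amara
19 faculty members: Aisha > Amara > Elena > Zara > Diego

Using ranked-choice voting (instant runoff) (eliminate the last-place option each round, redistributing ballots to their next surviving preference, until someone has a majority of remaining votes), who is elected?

Zara

Round 1: Aisha 19, Zara 31, Diego 37, Elena 11, Amara 16. Eliminate Elena.
Round 2: Aisha 19, Zara 42, Diego 37, Amara 16. Eliminate Amara.
Round 3: Aisha 19, Zara 58, Diego 37. Zara has a majority.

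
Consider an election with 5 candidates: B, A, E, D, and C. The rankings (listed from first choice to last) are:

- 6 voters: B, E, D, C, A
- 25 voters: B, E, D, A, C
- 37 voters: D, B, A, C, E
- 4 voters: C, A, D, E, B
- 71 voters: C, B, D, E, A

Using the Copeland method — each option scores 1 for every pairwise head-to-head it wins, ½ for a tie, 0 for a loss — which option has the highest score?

C

B: beats A, E, and D; loses to C → score 3.
A: loses to B, E, D, and C → score 0.
E: beats A; loses to B, D, and C → score 1.
D: beats A and E; loses to B and C → score 2.
C: beats B, A, E, and D → score 4.
C has the best pairwise record.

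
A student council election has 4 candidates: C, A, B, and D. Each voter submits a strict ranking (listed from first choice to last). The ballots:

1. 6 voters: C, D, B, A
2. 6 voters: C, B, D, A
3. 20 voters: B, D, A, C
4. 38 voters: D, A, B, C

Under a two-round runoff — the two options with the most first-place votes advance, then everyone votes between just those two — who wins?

Round 1 first-place votes: C 12, A 0, B 20, D 38.
D and B advance.
Runoff: D is preferred to B by 44 voters; B by 26.
D wins the runoff.

D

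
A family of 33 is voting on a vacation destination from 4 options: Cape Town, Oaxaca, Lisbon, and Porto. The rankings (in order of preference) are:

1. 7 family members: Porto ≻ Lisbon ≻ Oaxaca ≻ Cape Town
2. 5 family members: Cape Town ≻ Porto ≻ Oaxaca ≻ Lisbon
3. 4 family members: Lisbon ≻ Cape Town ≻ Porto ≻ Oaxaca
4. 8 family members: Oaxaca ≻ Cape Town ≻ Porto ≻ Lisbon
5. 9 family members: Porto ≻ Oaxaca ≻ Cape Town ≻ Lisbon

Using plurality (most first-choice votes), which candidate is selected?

Porto

First-place votes: Cape Town 5, Oaxaca 8, Lisbon 4, Porto 16.
Porto has the most first-place votes.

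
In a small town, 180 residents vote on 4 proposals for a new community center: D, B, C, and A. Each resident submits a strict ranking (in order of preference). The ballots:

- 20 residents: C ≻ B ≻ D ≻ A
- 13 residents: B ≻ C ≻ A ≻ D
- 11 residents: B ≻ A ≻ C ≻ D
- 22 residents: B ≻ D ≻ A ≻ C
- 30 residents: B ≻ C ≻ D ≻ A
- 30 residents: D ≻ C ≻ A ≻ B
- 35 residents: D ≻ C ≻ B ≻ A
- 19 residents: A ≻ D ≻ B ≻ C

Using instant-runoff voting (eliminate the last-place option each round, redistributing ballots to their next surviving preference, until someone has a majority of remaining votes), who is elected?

B

Round 1: D 65, B 76, C 20, A 19. Eliminate A.
Round 2: D 84, B 76, C 20. Eliminate C.
Round 3: D 84, B 96. B has a majority.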